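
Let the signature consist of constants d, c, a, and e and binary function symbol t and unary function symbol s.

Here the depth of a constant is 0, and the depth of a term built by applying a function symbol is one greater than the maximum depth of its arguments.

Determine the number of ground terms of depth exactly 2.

580

Let N_k count ground terms of depth at most k. Each non-constant term of depth ≤ k is some function symbol applied to depth-≤(k−1) arguments, giving N_k = 4 + N_{k-1}^2 + N_{k-1}.
N_0 = 4
N_1 = 4 + 4^2 + 4 = 24
N_2 = 4 + 24^2 + 24 = 604
Terms of depth exactly 2: N_2 − N_1 = 604 − 24 = 580.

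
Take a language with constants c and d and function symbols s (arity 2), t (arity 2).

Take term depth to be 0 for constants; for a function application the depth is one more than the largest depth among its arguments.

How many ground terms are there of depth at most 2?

Write N_k for the number of ground terms of depth ≤ k. A term of depth ≤ k is either a constant or a function symbol applied to arguments of depth ≤ k−1, so N_k = 2 + N_{k-1}^2 + N_{k-1}^2.
N_0 = 2
N_1 = 2 + 2^2 + 2^2 = 10
N_2 = 2 + 10^2 + 10^2 = 202

202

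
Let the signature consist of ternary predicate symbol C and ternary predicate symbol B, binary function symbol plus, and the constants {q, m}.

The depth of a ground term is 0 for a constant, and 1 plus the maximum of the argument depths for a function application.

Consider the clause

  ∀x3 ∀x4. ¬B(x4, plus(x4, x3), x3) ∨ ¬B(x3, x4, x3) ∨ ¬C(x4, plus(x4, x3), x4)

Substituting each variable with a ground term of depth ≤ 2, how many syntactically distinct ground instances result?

1444

Ground terms of depth ≤ 2:
  Write N_k for the number of ground terms of depth ≤ k. A term of depth ≤ k is either a constant or a function symbol applied to arguments of depth ≤ k−1, so N_k = 2 + N_{k-1}^2.
  N_0 = 2
  N_1 = 2 + 2^2 = 6
  N_2 = 2 + 6^2 = 38
So there are 38 ground terms available for substitution.
The clause has 2 distinct variables (x3, x4), each appearing in the body. In the free term algebra distinct substitutions yield syntactically distinct ground instances.
Number of ground instances = 38^2 = 1444.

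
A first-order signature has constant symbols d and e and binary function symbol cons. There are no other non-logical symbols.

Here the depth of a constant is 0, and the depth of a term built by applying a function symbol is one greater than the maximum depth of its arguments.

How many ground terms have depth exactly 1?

4

Let N_k = |{terms of depth ≤ k}|. Then N_0 = 2 and N_k = 2 + N_{k-1}^2 for k ≥ 1 (one summand per function symbol, arity giving the exponent).
N_0 = 2
N_1 = 2 + 2^2 = 6
Terms of depth exactly 1: N_1 − N_0 = 6 − 2 = 4.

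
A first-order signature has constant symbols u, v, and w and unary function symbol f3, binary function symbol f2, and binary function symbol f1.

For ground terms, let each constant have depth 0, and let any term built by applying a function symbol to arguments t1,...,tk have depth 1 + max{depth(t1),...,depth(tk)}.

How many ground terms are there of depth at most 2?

1179

Let N_k count ground terms of depth at most k. Each non-constant term of depth ≤ k is some function symbol applied to depth-≤(k−1) arguments, giving N_k = 3 + N_{k-1} + N_{k-1}^2 + N_{k-1}^2.
N_0 = 3
N_1 = 3 + 3 + 3^2 + 3^2 = 24
N_2 = 3 + 24 + 24^2 + 24^2 = 1179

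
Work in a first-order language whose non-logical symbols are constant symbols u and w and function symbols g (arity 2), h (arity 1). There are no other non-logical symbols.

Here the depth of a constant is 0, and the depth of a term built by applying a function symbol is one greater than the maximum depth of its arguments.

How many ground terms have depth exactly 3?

Count level by level. With function symbols g/2, h/1, the terms of depth ≤ k are the 2 constants together with each function applied to depth-≤(k−1) tuples, so N_k = 2 + N_{k-1}^2 + N_{k-1}.
N_0 = 2
N_1 = 2 + 2^2 + 2 = 8
N_2 = 2 + 8^2 + 8 = 74
N_3 = 2 + 74^2 + 74 = 5552
Terms of depth exactly 3: N_3 − N_2 = 5552 − 74 = 5478.

5478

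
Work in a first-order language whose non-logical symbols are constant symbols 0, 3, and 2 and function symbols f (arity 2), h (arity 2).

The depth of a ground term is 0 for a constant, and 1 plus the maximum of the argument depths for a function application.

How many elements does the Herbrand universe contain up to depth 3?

1566453

Count level by level. With function symbols f/2, h/2, the terms of depth ≤ k are the 3 constants together with each function applied to depth-≤(k−1) tuples, so N_k = 3 + N_{k-1}^2 + N_{k-1}^2.
N_0 = 3
N_1 = 3 + 3^2 + 3^2 = 21
N_2 = 3 + 21^2 + 21^2 = 885
N_3 = 3 + 885^2 + 885^2 = 1566453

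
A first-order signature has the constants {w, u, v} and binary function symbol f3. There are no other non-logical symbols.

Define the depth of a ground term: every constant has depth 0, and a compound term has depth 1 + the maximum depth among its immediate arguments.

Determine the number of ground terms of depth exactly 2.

If N_k denotes the number of depth-≤k ground terms, the 3 constants give N_0 = 3, and each function symbol of arity r contributes N_{k-1}^r new terms at level k: N_k = 3 + N_{k-1}^2.
N_0 = 3
N_1 = 3 + 3^2 = 12
N_2 = 3 + 12^2 = 147
Terms of depth exactly 2: N_2 − N_1 = 147 − 12 = 135.

135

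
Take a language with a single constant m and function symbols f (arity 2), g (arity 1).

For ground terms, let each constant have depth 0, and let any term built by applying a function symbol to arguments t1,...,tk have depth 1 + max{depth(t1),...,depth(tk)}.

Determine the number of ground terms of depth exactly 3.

Let N_k count ground terms of depth at most k. Each non-constant term of depth ≤ k is some function symbol applied to depth-≤(k−1) arguments, giving N_k = 1 + N_{k-1}^2 + N_{k-1}.
N_0 = 1
N_1 = 1 + 1^2 + 1 = 3
N_2 = 1 + 3^2 + 3 = 13
N_3 = 1 + 13^2 + 13 = 183
Terms of depth exactly 3: N_3 − N_2 = 183 − 13 = 170.

170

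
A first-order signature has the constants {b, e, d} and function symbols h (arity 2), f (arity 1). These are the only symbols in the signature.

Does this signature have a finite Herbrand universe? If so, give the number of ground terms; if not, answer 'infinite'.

The signature has at least one function symbol (h, arity 2) and at least one constant (b).
Iterating h gives infinitely many distinct ground terms: b, h(b, b), h(h(b, b), h(b, b)), ...
So the Herbrand universe is infinite.

infinite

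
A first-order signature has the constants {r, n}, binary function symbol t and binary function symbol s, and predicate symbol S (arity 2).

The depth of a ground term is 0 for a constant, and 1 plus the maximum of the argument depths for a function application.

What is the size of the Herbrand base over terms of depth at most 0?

First count ground terms of depth ≤ 0.
Count level by level. With function symbols t/2, s/2, the terms of depth ≤ k are the 2 constants together with each function applied to depth-≤(k−1) tuples, so N_k = 2 + N_{k-1}^2 + N_{k-1}^2.
N_0 = 2
Explicitly: r, n.
So |H| = 2.
For each predicate symbol, the number of ground atoms is |H| raised to its arity; summing:
  S: 2^2 = 4
Total ground atoms: 4.

4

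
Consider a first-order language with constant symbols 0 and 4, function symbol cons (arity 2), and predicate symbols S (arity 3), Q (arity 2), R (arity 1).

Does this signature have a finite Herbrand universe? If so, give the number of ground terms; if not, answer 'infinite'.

The signature has at least one function symbol (cons, arity 2) and at least one constant (0).
Iterating cons gives infinitely many distinct ground terms: 0, cons(0, 0), cons(cons(0, 0), cons(0, 0)), ...
So the Herbrand universe is infinite.

infinite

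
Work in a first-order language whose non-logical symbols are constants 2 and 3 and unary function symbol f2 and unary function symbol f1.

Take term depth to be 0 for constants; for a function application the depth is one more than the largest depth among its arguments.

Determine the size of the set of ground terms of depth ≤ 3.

30

Write N_k for the number of ground terms of depth ≤ k. A term of depth ≤ k is either a constant or a function symbol applied to arguments of depth ≤ k−1, so N_k = 2 + N_{k-1} + N_{k-1}.
N_0 = 2
N_1 = 2 + 2 + 2 = 6
N_2 = 2 + 6 + 6 = 14
N_3 = 2 + 14 + 14 = 30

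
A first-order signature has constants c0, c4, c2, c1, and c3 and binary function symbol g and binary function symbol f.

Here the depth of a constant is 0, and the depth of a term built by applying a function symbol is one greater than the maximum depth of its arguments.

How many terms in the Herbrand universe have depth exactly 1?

Let N_k count ground terms of depth at most k. Each non-constant term of depth ≤ k is some function symbol applied to depth-≤(k−1) arguments, giving N_k = 5 + N_{k-1}^2 + N_{k-1}^2.
N_0 = 5
N_1 = 5 + 5^2 + 5^2 = 55
Terms of depth exactly 1: N_1 − N_0 = 55 − 5 = 50.

50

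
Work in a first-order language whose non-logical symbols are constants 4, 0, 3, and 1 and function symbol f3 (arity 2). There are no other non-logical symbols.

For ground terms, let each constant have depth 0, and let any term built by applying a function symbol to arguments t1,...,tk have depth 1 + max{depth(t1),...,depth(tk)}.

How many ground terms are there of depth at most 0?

4

If N_k denotes the number of depth-≤k ground terms, the 4 constants give N_0 = 4, and each function symbol of arity r contributes N_{k-1}^r new terms at level k: N_k = 4 + N_{k-1}^2.
N_0 = 4
Explicitly: 4, 0, 3, 1.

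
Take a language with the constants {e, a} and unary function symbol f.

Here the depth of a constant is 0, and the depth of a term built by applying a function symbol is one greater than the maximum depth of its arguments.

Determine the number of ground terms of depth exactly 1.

2

Count level by level. With function symbols f/1, the terms of depth ≤ k are the 2 constants together with each function applied to depth-≤(k−1) tuples, so N_k = 2 + N_{k-1}.
N_0 = 2
N_1 = 2 + 2 = 4
Terms of depth exactly 1: N_1 − N_0 = 4 − 2 = 2.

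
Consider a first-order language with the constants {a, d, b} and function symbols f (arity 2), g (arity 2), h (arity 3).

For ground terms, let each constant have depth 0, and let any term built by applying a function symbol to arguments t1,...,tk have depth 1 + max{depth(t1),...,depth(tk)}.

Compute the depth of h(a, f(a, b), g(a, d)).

2

depth(f(a, b)) = 1 + max(0, 0) = 1
depth(g(a, d)) = 1 + max(0, 0) = 1
depth(h(a, f(a, b), g(a, d))) = 1 + max(0, 1, 1) = 2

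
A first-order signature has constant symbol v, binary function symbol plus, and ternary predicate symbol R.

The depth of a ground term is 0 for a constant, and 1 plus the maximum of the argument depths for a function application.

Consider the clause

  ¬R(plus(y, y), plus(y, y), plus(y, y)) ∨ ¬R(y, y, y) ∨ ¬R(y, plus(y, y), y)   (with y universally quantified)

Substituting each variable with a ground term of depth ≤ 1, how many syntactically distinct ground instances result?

2

Ground terms of depth ≤ 1:
  Let N_k = |{terms of depth ≤ k}|. Then N_0 = 1 and N_k = 1 + N_{k-1}^2 for k ≥ 1 (one summand per function symbol, arity giving the exponent).
  N_0 = 1
  N_1 = 1 + 1^2 = 2
  Explicitly: v, plus(v, v).
So there are 2 ground terms available for substitution.
The body mentions the single quantified variable y; since ground terms form a free algebra, no two substitutions collapse to the same formula.
Number of ground instances = 2.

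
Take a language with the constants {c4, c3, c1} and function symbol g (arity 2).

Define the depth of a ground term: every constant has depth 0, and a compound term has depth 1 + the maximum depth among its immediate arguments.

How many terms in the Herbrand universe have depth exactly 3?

21465

Count level by level. With function symbols g/2, the terms of depth ≤ k are the 3 constants together with each function applied to depth-≤(k−1) tuples, so N_k = 3 + N_{k-1}^2.
N_0 = 3
N_1 = 3 + 3^2 = 12
N_2 = 3 + 12^2 = 147
N_3 = 3 + 147^2 = 21612
Terms of depth exactly 3: N_3 − N_2 = 21612 − 147 = 21465.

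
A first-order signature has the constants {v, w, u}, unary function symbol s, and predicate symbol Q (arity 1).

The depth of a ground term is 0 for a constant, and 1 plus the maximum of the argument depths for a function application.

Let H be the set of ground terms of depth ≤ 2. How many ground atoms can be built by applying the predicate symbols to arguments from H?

First count ground terms of depth ≤ 2.
Let N_k = |{terms of depth ≤ k}|. Then N_0 = 3 and N_k = 3 + N_{k-1} for k ≥ 1 (one summand per function symbol, arity giving the exponent).
N_0 = 3
N_1 = 3 + 3 = 6
N_2 = 3 + 6 = 9
Explicitly: v, w, u, s(v), s(w), s(u), s(s(v)), s(s(w)), s(s(u)).
So |H| = 9.
Each predicate of arity r yields |H|^r ground atoms (one per choice of an r-tuple from H):
  Q: 9
Total ground atoms: 9.

9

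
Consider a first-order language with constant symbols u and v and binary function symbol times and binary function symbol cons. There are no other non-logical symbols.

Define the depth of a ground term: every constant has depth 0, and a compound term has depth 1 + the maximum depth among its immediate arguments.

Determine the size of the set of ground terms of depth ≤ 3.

81610

Let N_k count ground terms of depth at most k. Each non-constant term of depth ≤ k is some function symbol applied to depth-≤(k−1) arguments, giving N_k = 2 + N_{k-1}^2 + N_{k-1}^2.
N_0 = 2
N_1 = 2 + 2^2 + 2^2 = 10
N_2 = 2 + 10^2 + 10^2 = 202
N_3 = 2 + 202^2 + 202^2 = 81610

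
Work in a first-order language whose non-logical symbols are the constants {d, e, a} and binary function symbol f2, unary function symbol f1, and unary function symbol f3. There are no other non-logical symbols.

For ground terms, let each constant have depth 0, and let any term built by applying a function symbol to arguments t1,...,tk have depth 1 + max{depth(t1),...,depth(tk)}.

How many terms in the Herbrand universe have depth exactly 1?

15

Count level by level. With function symbols f2/2, f1/1, f3/1, the terms of depth ≤ k are the 3 constants together with each function applied to depth-≤(k−1) tuples, so N_k = 3 + N_{k-1}^2 + N_{k-1} + N_{k-1}.
N_0 = 3
N_1 = 3 + 3^2 + 3 + 3 = 18
Terms of depth exactly 1: N_1 − N_0 = 18 − 3 = 15.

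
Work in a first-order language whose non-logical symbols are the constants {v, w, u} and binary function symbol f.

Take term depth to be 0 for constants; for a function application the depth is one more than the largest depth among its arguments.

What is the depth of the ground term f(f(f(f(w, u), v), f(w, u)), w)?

depth(f(w, u)) = 1 + max(0, 0) = 1
depth(f(f(w, u), v)) = 1 + max(1, 0) = 2
depth(f(f(f(w, u), v), f(w, u))) = 1 + max(2, 1) = 3
depth(f(f(f(f(w, u), v), f(w, u)), w)) = 1 + max(3, 0) = 4

4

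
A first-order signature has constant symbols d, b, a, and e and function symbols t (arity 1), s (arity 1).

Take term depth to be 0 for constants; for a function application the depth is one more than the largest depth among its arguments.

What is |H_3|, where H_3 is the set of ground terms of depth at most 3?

Count level by level. With function symbols t/1, s/1, the terms of depth ≤ k are the 4 constants together with each function applied to depth-≤(k−1) tuples, so N_k = 4 + N_{k-1} + N_{k-1}.
N_0 = 4
N_1 = 4 + 4 + 4 = 12
N_2 = 4 + 12 + 12 = 28
N_3 = 4 + 28 + 28 = 60

60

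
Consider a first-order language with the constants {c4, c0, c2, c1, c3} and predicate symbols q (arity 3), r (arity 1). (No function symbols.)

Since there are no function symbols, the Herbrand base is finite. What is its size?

With no function symbols, the Herbrand universe is just the 5 constants.
Ground atoms per predicate: q: 5^3 = 125, r: 5.
Herbrand base size = 125 + 5 = 130.

130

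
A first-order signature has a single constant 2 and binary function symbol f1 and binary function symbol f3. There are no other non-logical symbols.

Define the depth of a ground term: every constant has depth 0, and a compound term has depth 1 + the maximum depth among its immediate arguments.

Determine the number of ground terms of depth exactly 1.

Let N_k count ground terms of depth at most k. Each non-constant term of depth ≤ k is some function symbol applied to depth-≤(k−1) arguments, giving N_k = 1 + N_{k-1}^2 + N_{k-1}^2.
N_0 = 1
N_1 = 1 + 1^2 + 1^2 = 3
Terms of depth exactly 1: N_1 − N_0 = 3 − 1 = 2.

2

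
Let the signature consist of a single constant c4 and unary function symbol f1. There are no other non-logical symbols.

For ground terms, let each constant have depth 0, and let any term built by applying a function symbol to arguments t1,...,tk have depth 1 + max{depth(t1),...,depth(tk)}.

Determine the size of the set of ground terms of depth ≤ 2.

3

Let N_k = |{terms of depth ≤ k}|. Then N_0 = 1 and N_k = 1 + N_{k-1} for k ≥ 1 (one summand per function symbol, arity giving the exponent).
N_0 = 1
N_1 = 1 + 1 = 2
N_2 = 1 + 2 = 3
Explicitly: c4, f1(c4), f1(f1(c4)).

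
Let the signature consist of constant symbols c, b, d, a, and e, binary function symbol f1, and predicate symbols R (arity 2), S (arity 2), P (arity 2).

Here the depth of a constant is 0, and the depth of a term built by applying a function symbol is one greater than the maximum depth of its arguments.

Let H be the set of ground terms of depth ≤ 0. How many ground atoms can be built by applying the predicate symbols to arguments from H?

First count ground terms of depth ≤ 0.
Let N_k = |{terms of depth ≤ k}|. Then N_0 = 5 and N_k = 5 + N_{k-1}^2 for k ≥ 1 (one summand per function symbol, arity giving the exponent).
N_0 = 5
So |H| = 5.
Each predicate of arity r yields |H|^r ground atoms (one per choice of an r-tuple from H):
  R: 5^2 = 25;  S: 5^2 = 25;  P: 5^2 = 25
Total ground atoms: 25 + 25 + 25 = 75.

75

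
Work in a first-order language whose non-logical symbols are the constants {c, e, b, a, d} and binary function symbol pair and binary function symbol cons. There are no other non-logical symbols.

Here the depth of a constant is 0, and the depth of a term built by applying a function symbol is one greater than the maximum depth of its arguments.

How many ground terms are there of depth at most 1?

55

If N_k denotes the number of depth-≤k ground terms, the 5 constants give N_0 = 5, and each function symbol of arity r contributes N_{k-1}^r new terms at level k: N_k = 5 + N_{k-1}^2 + N_{k-1}^2.
N_0 = 5
N_1 = 5 + 5^2 + 5^2 = 55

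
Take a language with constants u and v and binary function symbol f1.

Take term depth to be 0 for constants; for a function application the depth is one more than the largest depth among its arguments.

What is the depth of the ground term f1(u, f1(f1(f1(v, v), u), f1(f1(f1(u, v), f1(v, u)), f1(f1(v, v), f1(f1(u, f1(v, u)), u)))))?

7

depth(f1(v, v)) = 1 + max(0, 0) = 1
depth(f1(f1(v, v), u)) = 1 + max(1, 0) = 2
depth(f1(u, v)) = 1 + max(0, 0) = 1
depth(f1(v, u)) = 1 + max(0, 0) = 1
depth(f1(f1(u, v), f1(v, u))) = 1 + max(1, 1) = 2
depth(f1(u, f1(v, u))) = 1 + max(0, 1) = 2
depth(f1(f1(u, f1(v, u)), u)) = 1 + max(2, 0) = 3
depth(f1(f1(v, v), f1(f1(u, f1(v, u)), u))) = 1 + max(1, 3) = 4
depth(f1(f1(f1(u, v), f1(v, u)), f1(f1(v, v), f1(f1(u, f1(v, u)), u)))) = 1 + max(2, 4) = 5
depth(f1(f1(f1(v, v), u), f1(f1(f1(u, v), f1(v, u)), f1(f1(v, v), f1(f1(u, f1(v, u)), u))))) = 1 + max(2, 5) = 6
depth(f1(u, f1(f1(f1(v, v), u), f1(f1(f1(u, v), f1(v, u)), f1(f1(v, v), f1(f1(u, f1(v, u)), u)))))) = 1 + max(0, 6) = 7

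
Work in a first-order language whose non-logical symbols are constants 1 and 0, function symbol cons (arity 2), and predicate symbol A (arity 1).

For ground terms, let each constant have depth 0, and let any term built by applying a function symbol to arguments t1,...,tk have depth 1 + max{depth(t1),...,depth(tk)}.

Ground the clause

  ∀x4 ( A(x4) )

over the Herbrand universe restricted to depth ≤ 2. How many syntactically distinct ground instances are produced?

Ground terms of depth ≤ 2:
  If N_k denotes the number of depth-≤k ground terms, the 2 constants give N_0 = 2, and each function symbol of arity r contributes N_{k-1}^r new terms at level k: N_k = 2 + N_{k-1}^2.
  N_0 = 2
  N_1 = 2 + 2^2 = 6
  N_2 = 2 + 6^2 = 38
So there are 38 ground terms available for substitution.
The clause has 1 distinct variable (x4), which appears in the body. In the free term algebra distinct substitutions yield syntactically distinct ground instances.
Number of ground instances = 38.

38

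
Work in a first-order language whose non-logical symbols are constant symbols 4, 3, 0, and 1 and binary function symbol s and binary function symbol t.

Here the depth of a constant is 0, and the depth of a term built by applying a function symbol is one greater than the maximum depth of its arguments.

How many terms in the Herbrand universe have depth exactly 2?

Let N_k = |{terms of depth ≤ k}|. Then N_0 = 4 and N_k = 4 + N_{k-1}^2 + N_{k-1}^2 for k ≥ 1 (one summand per function symbol, arity giving the exponent).
N_0 = 4
N_1 = 4 + 4^2 + 4^2 = 36
N_2 = 4 + 36^2 + 36^2 = 2596
Terms of depth exactly 2: N_2 − N_1 = 2596 − 36 = 2560.

2560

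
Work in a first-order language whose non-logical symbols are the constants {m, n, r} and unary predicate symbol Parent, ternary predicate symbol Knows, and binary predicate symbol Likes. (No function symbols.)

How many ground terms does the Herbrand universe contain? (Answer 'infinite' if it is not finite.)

There are no function symbols, so every ground term is one of the 3 constants.
The Herbrand universe is {m, n, r}, which is finite with 3 elements.

3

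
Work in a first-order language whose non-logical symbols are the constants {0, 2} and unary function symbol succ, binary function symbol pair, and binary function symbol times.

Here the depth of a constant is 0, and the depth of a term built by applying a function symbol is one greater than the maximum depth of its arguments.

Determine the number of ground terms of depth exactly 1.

Let N_k count ground terms of depth at most k. Each non-constant term of depth ≤ k is some function symbol applied to depth-≤(k−1) arguments, giving N_k = 2 + N_{k-1} + N_{k-1}^2 + N_{k-1}^2.
N_0 = 2
N_1 = 2 + 2 + 2^2 + 2^2 = 12
Terms of depth exactly 1: N_1 − N_0 = 12 − 2 = 10.

10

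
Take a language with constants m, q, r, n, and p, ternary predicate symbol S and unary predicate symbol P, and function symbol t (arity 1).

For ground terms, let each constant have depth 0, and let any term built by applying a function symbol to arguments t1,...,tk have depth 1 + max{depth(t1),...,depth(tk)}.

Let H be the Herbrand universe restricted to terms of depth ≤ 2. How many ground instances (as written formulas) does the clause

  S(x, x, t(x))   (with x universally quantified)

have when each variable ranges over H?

15

Ground terms of depth ≤ 2:
  Let N_k = |{terms of depth ≤ k}|. Then N_0 = 5 and N_k = 5 + N_{k-1} for k ≥ 1 (one summand per function symbol, arity giving the exponent).
  N_0 = 5
  N_1 = 5 + 5 = 10
  N_2 = 5 + 10 = 15
So there are 15 ground terms available for substitution.
The variable x ranges independently over the available ground terms, and distinct assignments produce distinct instances.
Number of ground instances = 15.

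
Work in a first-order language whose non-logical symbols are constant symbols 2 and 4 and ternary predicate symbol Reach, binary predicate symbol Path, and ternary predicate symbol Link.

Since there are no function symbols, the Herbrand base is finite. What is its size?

20

With no function symbols, the Herbrand universe is just the 2 constants.
Ground atoms per predicate: Reach: 2^3 = 8, Path: 2^2 = 4, Link: 2^3 = 8.
Herbrand base size = 8 + 4 + 8 = 20.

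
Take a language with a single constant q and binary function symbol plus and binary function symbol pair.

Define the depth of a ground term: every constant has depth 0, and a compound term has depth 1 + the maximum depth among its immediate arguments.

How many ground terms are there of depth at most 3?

723

Let N_k = |{terms of depth ≤ k}|. Then N_0 = 1 and N_k = 1 + N_{k-1}^2 + N_{k-1}^2 for k ≥ 1 (one summand per function symbol, arity giving the exponent).
N_0 = 1
N_1 = 1 + 1^2 + 1^2 = 3
N_2 = 1 + 3^2 + 3^2 = 19
N_3 = 1 + 19^2 + 19^2 = 723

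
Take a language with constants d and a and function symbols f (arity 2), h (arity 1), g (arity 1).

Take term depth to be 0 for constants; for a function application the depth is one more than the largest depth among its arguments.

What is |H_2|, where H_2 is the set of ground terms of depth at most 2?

122

Let N_k count ground terms of depth at most k. Each non-constant term of depth ≤ k is some function symbol applied to depth-≤(k−1) arguments, giving N_k = 2 + N_{k-1}^2 + N_{k-1} + N_{k-1}.
N_0 = 2
N_1 = 2 + 2^2 + 2 + 2 = 10
N_2 = 2 + 10^2 + 10 + 10 = 122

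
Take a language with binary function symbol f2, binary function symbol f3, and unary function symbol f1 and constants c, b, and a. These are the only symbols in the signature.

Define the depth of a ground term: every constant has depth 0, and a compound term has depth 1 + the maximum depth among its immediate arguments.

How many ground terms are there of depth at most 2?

1179

If N_k denotes the number of depth-≤k ground terms, the 3 constants give N_0 = 3, and each function symbol of arity r contributes N_{k-1}^r new terms at level k: N_k = 3 + N_{k-1}^2 + N_{k-1}^2 + N_{k-1}.
N_0 = 3
N_1 = 3 + 3^2 + 3^2 + 3 = 24
N_2 = 3 + 24^2 + 24^2 + 24 = 1179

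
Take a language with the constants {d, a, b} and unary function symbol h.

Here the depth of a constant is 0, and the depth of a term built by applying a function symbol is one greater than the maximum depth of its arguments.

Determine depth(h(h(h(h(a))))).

4

depth(h(a)) = 1 + depth(a) = 1 + 0 = 1
depth(h(h(a))) = 1 + depth(h(a)) = 1 + 1 = 2
depth(h(h(h(a)))) = 1 + depth(h(h(a))) = 1 + 2 = 3
depth(h(h(h(h(a))))) = 1 + depth(h(h(h(a)))) = 1 + 3 = 4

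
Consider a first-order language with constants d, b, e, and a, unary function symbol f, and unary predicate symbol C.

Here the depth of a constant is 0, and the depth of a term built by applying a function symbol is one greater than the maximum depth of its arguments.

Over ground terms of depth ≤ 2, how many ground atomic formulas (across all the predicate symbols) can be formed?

12

First count ground terms of depth ≤ 2.
Write N_k for the number of ground terms of depth ≤ k. A term of depth ≤ k is either a constant or a function symbol applied to arguments of depth ≤ k−1, so N_k = 4 + N_{k-1}.
N_0 = 4
N_1 = 4 + 4 = 8
N_2 = 4 + 8 = 12
Explicitly: d, b, e, a, f(d), f(b), f(e), f(a), f(f(d)), f(f(b)), f(f(e)), f(f(a)).
So |H| = 12.
Ground atoms are formed by filling each argument slot of a predicate with a term from H, so an r-ary predicate gives |H|^r atoms:
  C: 12
Total ground atoms: 12.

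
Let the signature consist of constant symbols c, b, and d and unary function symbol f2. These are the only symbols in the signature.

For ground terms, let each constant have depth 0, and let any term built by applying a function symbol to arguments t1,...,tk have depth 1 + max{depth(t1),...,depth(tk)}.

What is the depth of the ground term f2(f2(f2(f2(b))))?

4

depth(f2(b)) = 1 + depth(b) = 1 + 0 = 1
depth(f2(f2(b))) = 1 + depth(f2(b)) = 1 + 1 = 2
depth(f2(f2(f2(b)))) = 1 + depth(f2(f2(b))) = 1 + 2 = 3
depth(f2(f2(f2(f2(b))))) = 1 + depth(f2(f2(f2(b)))) = 1 + 3 = 4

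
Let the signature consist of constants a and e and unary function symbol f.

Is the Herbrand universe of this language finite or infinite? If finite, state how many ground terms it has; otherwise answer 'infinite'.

infinite

The signature has at least one function symbol (f, arity 1) and at least one constant (a).
Iterating f gives infinitely many distinct ground terms: a, f(a), f(f(a)), ...
So the Herbrand universe is infinite.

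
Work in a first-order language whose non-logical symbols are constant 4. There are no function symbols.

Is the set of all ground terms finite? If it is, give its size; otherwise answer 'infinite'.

1

There are no function symbols, so the only ground term is the single constant.
The Herbrand universe is {4}, finite with 1 element.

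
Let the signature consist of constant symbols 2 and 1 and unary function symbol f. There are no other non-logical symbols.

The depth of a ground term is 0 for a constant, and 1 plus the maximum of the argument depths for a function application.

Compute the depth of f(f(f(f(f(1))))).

depth(f(1)) = 1 + depth(1) = 1 + 0 = 1
depth(f(f(1))) = 1 + depth(f(1)) = 1 + 1 = 2
depth(f(f(f(1)))) = 1 + depth(f(f(1))) = 1 + 2 = 3
depth(f(f(f(f(1))))) = 1 + depth(f(f(f(1)))) = 1 + 3 = 4
depth(f(f(f(f(f(1)))))) = 1 + depth(f(f(f(f(1))))) = 1 + 4 = 5

5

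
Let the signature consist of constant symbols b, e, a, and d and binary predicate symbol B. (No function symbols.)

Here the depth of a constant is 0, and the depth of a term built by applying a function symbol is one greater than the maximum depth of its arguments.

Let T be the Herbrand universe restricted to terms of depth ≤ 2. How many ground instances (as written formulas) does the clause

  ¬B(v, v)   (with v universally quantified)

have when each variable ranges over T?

4

Ground terms of depth ≤ 2:
  With no function symbols every ground term is a constant, so there are exactly 4 ground terms at every depth bound.
  N_0 = 4
  N_1 = 4
  N_2 = 4
So there are 4 ground terms available for substitution.
There is 1 variable to instantiate (v),  occurring in at least one literal, so different choices give different ground instances.
Number of ground instances = 4.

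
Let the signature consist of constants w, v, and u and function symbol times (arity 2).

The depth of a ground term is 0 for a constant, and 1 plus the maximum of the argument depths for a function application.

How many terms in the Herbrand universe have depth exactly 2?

135

Count level by level. With function symbols times/2, the terms of depth ≤ k are the 3 constants together with each function applied to depth-≤(k−1) tuples, so N_k = 3 + N_{k-1}^2.
N_0 = 3
N_1 = 3 + 3^2 = 12
N_2 = 3 + 12^2 = 147
Terms of depth exactly 2: N_2 − N_1 = 147 − 12 = 135.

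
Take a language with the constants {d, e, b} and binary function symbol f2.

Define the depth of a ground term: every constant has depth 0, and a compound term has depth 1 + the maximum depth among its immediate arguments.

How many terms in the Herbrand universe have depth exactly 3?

Write N_k for the number of ground terms of depth ≤ k. A term of depth ≤ k is either a constant or a function symbol applied to arguments of depth ≤ k−1, so N_k = 3 + N_{k-1}^2.
N_0 = 3
N_1 = 3 + 3^2 = 12
N_2 = 3 + 12^2 = 147
N_3 = 3 + 147^2 = 21612
Terms of depth exactly 3: N_3 − N_2 = 21612 − 147 = 21465.

21465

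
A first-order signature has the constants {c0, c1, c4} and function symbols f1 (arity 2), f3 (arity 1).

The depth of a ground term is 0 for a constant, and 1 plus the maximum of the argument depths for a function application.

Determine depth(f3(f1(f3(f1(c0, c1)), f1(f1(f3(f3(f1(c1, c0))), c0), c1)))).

depth(f1(c0, c1)) = 1 + max(0, 0) = 1
depth(f3(f1(c0, c1))) = 1 + depth(f1(c0, c1)) = 1 + 1 = 2
depth(f1(c1, c0)) = 1 + max(0, 0) = 1
depth(f3(f1(c1, c0))) = 1 + depth(f1(c1, c0)) = 1 + 1 = 2
depth(f3(f3(f1(c1, c0)))) = 1 + depth(f3(f1(c1, c0))) = 1 + 2 = 3
depth(f1(f3(f3(f1(c1, c0))), c0)) = 1 + max(3, 0) = 4
depth(f1(f1(f3(f3(f1(c1, c0))), c0), c1)) = 1 + max(4, 0) = 5
depth(f1(f3(f1(c0, c1)), f1(f1(f3(f3(f1(c1, c0))), c0), c1))) = 1 + max(2, 5) = 6
depth(f3(f1(f3(f1(c0, c1)), f1(f1(f3(f3(f1(c1, c0))), c0), c1)))) = 1 + depth(f1(f3(f1(c0, c1)), f1(f1(f3(f3(f1(c1, c0))), c0), c1))) = 1 + 6 = 7

7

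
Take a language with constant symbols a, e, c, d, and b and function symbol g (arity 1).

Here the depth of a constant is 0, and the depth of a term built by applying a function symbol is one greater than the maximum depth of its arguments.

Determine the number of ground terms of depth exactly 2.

5

Let N_k count ground terms of depth at most k. Each non-constant term of depth ≤ k is some function symbol applied to depth-≤(k−1) arguments, giving N_k = 5 + N_{k-1}.
N_0 = 5
N_1 = 5 + 5 = 10
N_2 = 5 + 10 = 15
Terms of depth exactly 2: N_2 − N_1 = 15 − 10 = 5.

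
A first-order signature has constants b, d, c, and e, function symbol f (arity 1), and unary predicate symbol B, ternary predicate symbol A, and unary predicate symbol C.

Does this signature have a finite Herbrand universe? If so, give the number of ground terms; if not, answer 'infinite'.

The signature has at least one function symbol (f, arity 1) and at least one constant (b).
Iterating f gives infinitely many distinct ground terms: b, f(b), f(f(b)), ...
So the Herbrand universe is infinite.

infinite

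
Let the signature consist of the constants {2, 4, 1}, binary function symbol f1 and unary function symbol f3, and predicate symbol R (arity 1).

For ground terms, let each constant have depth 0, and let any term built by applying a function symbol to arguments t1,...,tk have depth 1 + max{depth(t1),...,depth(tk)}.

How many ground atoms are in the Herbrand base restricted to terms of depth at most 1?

First count ground terms of depth ≤ 1.
Write N_k for the number of ground terms of depth ≤ k. A term of depth ≤ k is either a constant or a function symbol applied to arguments of depth ≤ k−1, so N_k = 3 + N_{k-1}^2 + N_{k-1}.
N_0 = 3
N_1 = 3 + 3^2 + 3 = 15
So |H| = 15.
A ground atom is a predicate applied to a tuple of terms from H, so the count is the sum over predicates of |H|^arity:
  R: 15
Total ground atoms: 15.

15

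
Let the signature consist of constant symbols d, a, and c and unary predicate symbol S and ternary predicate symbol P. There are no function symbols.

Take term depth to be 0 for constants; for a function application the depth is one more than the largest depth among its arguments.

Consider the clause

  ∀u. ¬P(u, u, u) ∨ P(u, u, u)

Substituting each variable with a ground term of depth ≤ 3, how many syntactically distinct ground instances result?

Ground terms of depth ≤ 3:
  With no function symbols every ground term is a constant, so there are exactly 3 ground terms at every depth bound.
  N_0 = 3
  N_1 = 3
  N_2 = 3
  N_3 = 3
So there are 3 ground terms available for substitution.
There is 1 variable to instantiate (u),  occurring in at least one literal, so different choices give different ground instances.
Number of ground instances = 3.

3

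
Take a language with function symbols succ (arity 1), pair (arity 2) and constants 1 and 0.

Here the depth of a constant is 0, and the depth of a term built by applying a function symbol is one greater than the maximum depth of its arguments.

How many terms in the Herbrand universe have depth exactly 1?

If N_k denotes the number of depth-≤k ground terms, the 2 constants give N_0 = 2, and each function symbol of arity r contributes N_{k-1}^r new terms at level k: N_k = 2 + N_{k-1} + N_{k-1}^2.
N_0 = 2
N_1 = 2 + 2 + 2^2 = 8
Terms of depth exactly 1: N_1 − N_0 = 8 − 2 = 6.

6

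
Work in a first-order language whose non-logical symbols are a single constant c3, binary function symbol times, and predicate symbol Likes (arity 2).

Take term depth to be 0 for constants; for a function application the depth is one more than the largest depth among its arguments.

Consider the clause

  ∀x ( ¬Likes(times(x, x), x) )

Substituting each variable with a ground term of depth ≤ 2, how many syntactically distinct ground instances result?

Ground terms of depth ≤ 2:
  Count level by level. With function symbols times/2, the terms of depth ≤ k are the 1 constant together with each function applied to depth-≤(k−1) tuples, so N_k = 1 + N_{k-1}^2.
  N_0 = 1
  N_1 = 1 + 1^2 = 2
  N_2 = 1 + 2^2 = 5
  Explicitly: c3, times(c3, c3), times(c3, times(c3, c3)), times(times(c3, c3), c3), times(times(c3, c3), times(c3, c3)).
So there are 5 ground terms available for substitution.
The body mentions the single quantified variable x; since ground terms form a free algebra, no two substitutions collapse to the same formula.
Number of ground instances = 5.

5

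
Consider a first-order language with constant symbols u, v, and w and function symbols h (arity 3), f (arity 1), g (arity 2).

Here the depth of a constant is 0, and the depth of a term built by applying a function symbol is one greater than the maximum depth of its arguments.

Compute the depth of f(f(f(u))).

depth(f(u)) = 1 + depth(u) = 1 + 0 = 1
depth(f(f(u))) = 1 + depth(f(u)) = 1 + 1 = 2
depth(f(f(f(u)))) = 1 + depth(f(f(u))) = 1 + 2 = 3

3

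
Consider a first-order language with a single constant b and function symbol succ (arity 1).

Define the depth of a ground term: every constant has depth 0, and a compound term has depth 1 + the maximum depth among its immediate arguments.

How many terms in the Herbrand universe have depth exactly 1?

1

Let N_k count ground terms of depth at most k. Each non-constant term of depth ≤ k is some function symbol applied to depth-≤(k−1) arguments, giving N_k = 1 + N_{k-1}.
N_0 = 1
N_1 = 1 + 1 = 2
Terms of depth exactly 1: N_1 − N_0 = 2 − 1 = 1.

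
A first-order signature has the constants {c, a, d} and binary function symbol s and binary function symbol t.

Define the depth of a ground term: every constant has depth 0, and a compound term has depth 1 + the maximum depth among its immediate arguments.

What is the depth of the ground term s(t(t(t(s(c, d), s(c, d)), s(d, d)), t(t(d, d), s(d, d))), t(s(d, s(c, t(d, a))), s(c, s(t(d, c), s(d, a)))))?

depth(s(c, d)) = 1 + max(0, 0) = 1
depth(t(s(c, d), s(c, d))) = 1 + max(1, 1) = 2
depth(s(d, d)) = 1 + max(0, 0) = 1
depth(t(t(s(c, d), s(c, d)), s(d, d))) = 1 + max(2, 1) = 3
depth(t(d, d)) = 1 + max(0, 0) = 1
depth(t(t(d, d), s(d, d))) = 1 + max(1, 1) = 2
depth(t(t(t(s(c, d), s(c, d)), s(d, d)), t(t(d, d), s(d, d)))) = 1 + max(3, 2) = 4
depth(t(d, a)) = 1 + max(0, 0) = 1
depth(s(c, t(d, a))) = 1 + max(0, 1) = 2
depth(s(d, s(c, t(d, a)))) = 1 + max(0, 2) = 3
depth(t(d, c)) = 1 + max(0, 0) = 1
depth(s(d, a)) = 1 + max(0, 0) = 1
depth(s(t(d, c), s(d, a))) = 1 + max(1, 1) = 2
depth(s(c, s(t(d, c), s(d, a)))) = 1 + max(0, 2) = 3
depth(t(s(d, s(c, t(d, a))), s(c, s(t(d, c), s(d, a))))) = 1 + max(3, 3) = 4
depth(s(t(t(t(s(c, d), s(c, d)), s(d, d)), t(t(d, d), s(d, d))), t(s(d, s(c, t(d, a))), s(c, s(t(d, c), s(d, a)))))) = 1 + max(4, 4) = 5

5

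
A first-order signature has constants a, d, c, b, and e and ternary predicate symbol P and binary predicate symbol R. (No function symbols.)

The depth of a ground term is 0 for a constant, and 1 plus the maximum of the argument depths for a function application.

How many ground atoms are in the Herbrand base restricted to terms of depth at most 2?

First count ground terms of depth ≤ 2.
With no function symbols every ground term is a constant, so there are exactly 5 ground terms at every depth bound.
N_0 = 5
N_1 = 5
N_2 = 5
Explicitly: a, d, c, b, e.
So |H| = 5.
Ground atoms are formed by filling each argument slot of a predicate with a term from H, so an r-ary predicate gives |H|^r atoms:
  P: 5^3 = 125;  R: 5^2 = 25
Total ground atoms: 125 + 25 = 150.

150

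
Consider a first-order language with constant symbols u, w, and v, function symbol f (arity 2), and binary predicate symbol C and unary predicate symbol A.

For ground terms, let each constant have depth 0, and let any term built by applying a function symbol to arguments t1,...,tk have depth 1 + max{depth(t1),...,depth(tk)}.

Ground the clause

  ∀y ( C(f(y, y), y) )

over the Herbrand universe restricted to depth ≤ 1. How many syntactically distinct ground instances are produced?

Ground terms of depth ≤ 1:
  Let N_k = |{terms of depth ≤ k}|. Then N_0 = 3 and N_k = 3 + N_{k-1}^2 for k ≥ 1 (one summand per function symbol, arity giving the exponent).
  N_0 = 3
  N_1 = 3 + 3^2 = 12
  Explicitly: u, w, v, f(u, u), f(u, w), f(u, v), f(w, u), f(w, w), f(w, v), f(v, u), f(v, w), f(v, v).
So there are 12 ground terms available for substitution.
The body mentions the single quantified variable y; since ground terms form a free algebra, no two substitutions collapse to the same formula.
Number of ground instances = 12.

12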